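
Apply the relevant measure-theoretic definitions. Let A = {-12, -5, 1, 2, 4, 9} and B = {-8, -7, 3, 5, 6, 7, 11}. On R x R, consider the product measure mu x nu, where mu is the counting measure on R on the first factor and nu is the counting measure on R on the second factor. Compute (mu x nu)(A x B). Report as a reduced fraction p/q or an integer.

For a measurable rectangle A x B, the product measure satisfies
  (mu x nu)(A x B) = mu(A) * nu(B).
  mu(A) = 6.
  nu(B) = 7.
  (mu x nu)(A x B) = 6 * 7 = 42.

42


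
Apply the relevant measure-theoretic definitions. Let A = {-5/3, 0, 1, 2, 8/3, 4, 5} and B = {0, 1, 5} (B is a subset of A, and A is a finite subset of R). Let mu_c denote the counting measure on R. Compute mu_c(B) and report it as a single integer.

Counting measure assigns mu_c(E) = |E| (number of elements) when E is finite.
B has 3 element(s), so mu_c(B) = 3.

3


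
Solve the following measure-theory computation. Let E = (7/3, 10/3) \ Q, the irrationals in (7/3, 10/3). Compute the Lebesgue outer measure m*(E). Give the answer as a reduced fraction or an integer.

The interval I = (7/3, 10/3) has m(I) = 10/3 - 7/3 = 1 (endpoints are measure-zero, so open/closed/half-open agree). Write I = (I cap Q) u (I \ Q). The rationals in I are countable, so m*(I cap Q) = 0 (cover each rational by intervals whose total length is arbitrarily small). By countable subadditivity m*(I) <= m*(I cap Q) + m*(I \ Q), hence m*(I \ Q) >= m(I) = 1. The reverse inequality m*(I \ Q) <= m*(I) = 1 is trivial since (I \ Q) is a subset of I. Therefore m*(I \ Q) = 1.

1


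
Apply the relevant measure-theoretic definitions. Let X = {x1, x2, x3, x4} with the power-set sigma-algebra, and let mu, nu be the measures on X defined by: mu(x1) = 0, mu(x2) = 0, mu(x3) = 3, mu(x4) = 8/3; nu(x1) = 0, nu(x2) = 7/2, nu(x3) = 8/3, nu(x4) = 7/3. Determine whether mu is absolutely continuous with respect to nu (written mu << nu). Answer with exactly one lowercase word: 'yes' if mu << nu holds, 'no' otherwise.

mu << nu means: every nu-null measurable set is also mu-null; equivalently, for every atom x, if nu({x}) = 0 then mu({x}) = 0.
Checking each atom:
  x1: nu = 0, mu = 0 -> consistent with mu << nu.
  x2: nu = 7/2 > 0 -> no constraint.
  x3: nu = 8/3 > 0 -> no constraint.
  x4: nu = 7/3 > 0 -> no constraint.
No atom violates the condition. Therefore mu << nu.

yes


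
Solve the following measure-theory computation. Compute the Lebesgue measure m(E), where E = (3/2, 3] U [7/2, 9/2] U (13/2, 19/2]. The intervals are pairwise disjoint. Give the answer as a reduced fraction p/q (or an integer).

For pairwise disjoint intervals, m(union_i I_i) = sum_i m(I_i),
and m is invariant under swapping open/closed endpoints (single points have measure 0).
So m(E) = sum_i (b_i - a_i).
  I_1 has length 3 - 3/2 = 3/2.
  I_2 has length 9/2 - 7/2 = 1.
  I_3 has length 19/2 - 13/2 = 3.
Summing:
  m(E) = 3/2 + 1 + 3 = 11/2.

11/2


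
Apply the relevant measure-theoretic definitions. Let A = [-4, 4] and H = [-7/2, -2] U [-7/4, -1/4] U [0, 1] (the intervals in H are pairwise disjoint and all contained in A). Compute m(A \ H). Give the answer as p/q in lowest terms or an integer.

The ambient interval has length m(A) = 4 - (-4) = 8.
Since the holes are disjoint and sit inside A, by finite additivity
  m(H) = sum_i (b_i - a_i), and m(A \ H) = m(A) - m(H).
Computing the hole measures:
  m(H_1) = -2 - (-7/2) = 3/2.
  m(H_2) = -1/4 - (-7/4) = 3/2.
  m(H_3) = 1 - 0 = 1.
Summed: m(H) = 3/2 + 3/2 + 1 = 4.
So m(A \ H) = 8 - 4 = 4.

4


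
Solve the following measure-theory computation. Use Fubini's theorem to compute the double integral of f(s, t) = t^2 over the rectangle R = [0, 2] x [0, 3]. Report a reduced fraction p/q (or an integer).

f(s, t) is a tensor product of a function of s and a function of t, and both factors are bounded continuous (hence Lebesgue integrable) on the rectangle, so Fubini's theorem applies:
  integral_R f d(m x m) = (integral_a1^b1 1 ds) * (integral_a2^b2 t^2 dt).
Inner integral in s: integral_{0}^{2} 1 ds = (2^1 - 0^1)/1
  = 2.
Inner integral in t: integral_{0}^{3} t^2 dt = (3^3 - 0^3)/3
  = 9.
Product: (2) * (9) = 18.

18


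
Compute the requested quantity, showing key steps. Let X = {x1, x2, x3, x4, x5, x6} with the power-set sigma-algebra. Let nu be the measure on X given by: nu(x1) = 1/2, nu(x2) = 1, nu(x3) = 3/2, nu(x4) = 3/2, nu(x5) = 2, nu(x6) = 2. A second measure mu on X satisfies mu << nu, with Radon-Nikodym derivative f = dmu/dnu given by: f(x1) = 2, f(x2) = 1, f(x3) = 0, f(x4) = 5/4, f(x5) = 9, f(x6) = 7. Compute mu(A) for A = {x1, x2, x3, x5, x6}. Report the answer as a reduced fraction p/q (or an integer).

By the defining property of the Radon-Nikodym derivative, for every measurable set A,
  mu(A) = integral_A f dnu.
Since nu is a discrete measure concentrated on the atoms of X, the integral over A reduces to the sum
  mu(A) = sum_{x in A} f(x) * nu({x}).
Computing each term:
  x1: f(x1) * nu(x1) = 2 * 1/2 = 1.
  x2: f(x2) * nu(x2) = 1 * 1 = 1.
  x3: f(x3) * nu(x3) = 0 * 3/2 = 0.
  x5: f(x5) * nu(x5) = 9 * 2 = 18.
  x6: f(x6) * nu(x6) = 7 * 2 = 14.
Summing: mu(A) = 1 + 1 + 0 + 18 + 14 = 34.

34


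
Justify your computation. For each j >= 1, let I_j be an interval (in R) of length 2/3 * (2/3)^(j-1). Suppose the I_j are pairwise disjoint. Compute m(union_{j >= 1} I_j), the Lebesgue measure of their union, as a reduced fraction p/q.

By countable additivity of the Lebesgue measure on pairwise disjoint measurable sets,
  m(union_{j >= 1} I_j) = sum_{j >= 1} m(I_j) = sum_{j >= 1} a * r^(j-1),
  with a = 2/3 and r = 2/3.
Since 0 < r = 2/3 < 1, the geometric series converges:
  sum_{j >= 1} a * r^(j-1) = a / (1 - r).
  = 2/3 / (1 - 2/3)
  = 2/3 / (1/3)
  = 2.

2


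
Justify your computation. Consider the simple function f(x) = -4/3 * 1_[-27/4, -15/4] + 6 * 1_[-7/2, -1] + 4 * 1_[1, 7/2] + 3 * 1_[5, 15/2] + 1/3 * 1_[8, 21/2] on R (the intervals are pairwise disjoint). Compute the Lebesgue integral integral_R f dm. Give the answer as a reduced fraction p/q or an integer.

For a simple function f = sum_i c_i * 1_{A_i} with disjoint A_i,
  integral f dm = sum_i c_i * m(A_i).
Lengths of the A_i:
  m(A_1) = -15/4 - (-27/4) = 3.
  m(A_2) = -1 - (-7/2) = 5/2.
  m(A_3) = 7/2 - 1 = 5/2.
  m(A_4) = 15/2 - 5 = 5/2.
  m(A_5) = 21/2 - 8 = 5/2.
Contributions c_i * m(A_i):
  (-4/3) * (3) = -4.
  (6) * (5/2) = 15.
  (4) * (5/2) = 10.
  (3) * (5/2) = 15/2.
  (1/3) * (5/2) = 5/6.
Total: -4 + 15 + 10 + 15/2 + 5/6 = 88/3.

88/3


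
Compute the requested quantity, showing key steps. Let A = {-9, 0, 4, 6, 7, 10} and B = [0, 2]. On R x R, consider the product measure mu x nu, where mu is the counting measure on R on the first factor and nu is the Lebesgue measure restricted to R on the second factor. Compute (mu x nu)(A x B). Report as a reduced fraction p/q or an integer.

For a measurable rectangle A x B, the product measure satisfies
  (mu x nu)(A x B) = mu(A) * nu(B).
  mu(A) = 6.
  nu(B) = 2.
  (mu x nu)(A x B) = 6 * 2 = 12.

12


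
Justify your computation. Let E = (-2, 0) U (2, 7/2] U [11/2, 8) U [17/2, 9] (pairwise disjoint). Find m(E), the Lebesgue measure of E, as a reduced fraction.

For pairwise disjoint intervals, m(union_i I_i) = sum_i m(I_i),
and m is invariant under swapping open/closed endpoints (single points have measure 0).
So m(E) = sum_i (b_i - a_i).
  I_1 has length 0 - (-2) = 2.
  I_2 has length 7/2 - 2 = 3/2.
  I_3 has length 8 - 11/2 = 5/2.
  I_4 has length 9 - 17/2 = 1/2.
Summing:
  m(E) = 2 + 3/2 + 5/2 + 1/2 = 13/2.

13/2


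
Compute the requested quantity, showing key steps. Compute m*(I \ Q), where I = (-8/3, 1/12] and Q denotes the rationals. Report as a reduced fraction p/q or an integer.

The interval I = (-8/3, 1/12] has m(I) = 1/12 - (-8/3) = 11/4 (endpoints are measure-zero, so open/closed/half-open agree). Write I = (I cap Q) u (I \ Q). The rationals in I are countable, so m*(I cap Q) = 0 (cover each rational by intervals whose total length is arbitrarily small). By countable subadditivity m*(I) <= m*(I cap Q) + m*(I \ Q), hence m*(I \ Q) >= m(I) = 11/4. The reverse inequality m*(I \ Q) <= m*(I) = 11/4 is trivial since (I \ Q) is a subset of I. Therefore m*(I \ Q) = 11/4.

11/4


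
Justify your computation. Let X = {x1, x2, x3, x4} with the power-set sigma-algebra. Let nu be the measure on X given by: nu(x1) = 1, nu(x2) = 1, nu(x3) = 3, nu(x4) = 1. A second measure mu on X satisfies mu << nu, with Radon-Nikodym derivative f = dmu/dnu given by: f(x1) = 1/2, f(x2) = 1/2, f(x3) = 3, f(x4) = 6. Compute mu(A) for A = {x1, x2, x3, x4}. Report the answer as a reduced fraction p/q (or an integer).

By the defining property of the Radon-Nikodym derivative, for every measurable set A,
  mu(A) = integral_A f dnu.
Since nu is a discrete measure concentrated on the atoms of X, the integral over A reduces to the sum
  mu(A) = sum_{x in A} f(x) * nu({x}).
Computing each term:
  x1: f(x1) * nu(x1) = 1/2 * 1 = 1/2.
  x2: f(x2) * nu(x2) = 1/2 * 1 = 1/2.
  x3: f(x3) * nu(x3) = 3 * 3 = 9.
  x4: f(x4) * nu(x4) = 6 * 1 = 6.
Summing: mu(A) = 1/2 + 1/2 + 9 + 6 = 16.

16


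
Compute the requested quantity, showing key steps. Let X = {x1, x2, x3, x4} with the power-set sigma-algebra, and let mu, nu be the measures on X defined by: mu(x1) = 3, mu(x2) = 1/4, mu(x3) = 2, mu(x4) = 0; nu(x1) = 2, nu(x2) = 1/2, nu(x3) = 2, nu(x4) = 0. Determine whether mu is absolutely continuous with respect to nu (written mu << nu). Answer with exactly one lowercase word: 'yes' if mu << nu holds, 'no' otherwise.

mu << nu means: every nu-null measurable set is also mu-null; equivalently, for every atom x, if nu({x}) = 0 then mu({x}) = 0.
Checking each atom:
  x1: nu = 2 > 0 -> no constraint.
  x2: nu = 1/2 > 0 -> no constraint.
  x3: nu = 2 > 0 -> no constraint.
  x4: nu = 0, mu = 0 -> consistent with mu << nu.
No atom violates the condition. Therefore mu << nu.

yes


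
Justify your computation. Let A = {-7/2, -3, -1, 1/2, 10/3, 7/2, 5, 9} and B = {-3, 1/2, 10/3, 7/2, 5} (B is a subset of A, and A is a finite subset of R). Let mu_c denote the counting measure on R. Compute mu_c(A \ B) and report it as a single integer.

Counting measure assigns mu_c(E) = |E| (number of elements) when E is finite. For B subset A, A \ B is the set of elements of A not in B, so |A \ B| = |A| - |B|.
|A| = 8, |B| = 5, so mu_c(A \ B) = 8 - 5 = 3.

3


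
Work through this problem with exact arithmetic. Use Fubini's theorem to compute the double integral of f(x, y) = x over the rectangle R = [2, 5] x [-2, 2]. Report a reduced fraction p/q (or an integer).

f(x, y) is a tensor product of a function of x and a function of y, and both factors are bounded continuous (hence Lebesgue integrable) on the rectangle, so Fubini's theorem applies:
  integral_R f d(m x m) = (integral_a1^b1 x dx) * (integral_a2^b2 1 dy).
Inner integral in x: integral_{2}^{5} x dx = (5^2 - 2^2)/2
  = 21/2.
Inner integral in y: integral_{-2}^{2} 1 dy = (2^1 - (-2)^1)/1
  = 4.
Product: (21/2) * (4) = 42.

42


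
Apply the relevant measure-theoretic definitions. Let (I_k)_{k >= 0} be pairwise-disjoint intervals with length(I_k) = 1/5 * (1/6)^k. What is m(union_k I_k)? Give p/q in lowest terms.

By countable additivity of the Lebesgue measure on pairwise disjoint measurable sets,
  m(union_{k >= 0} I_k) = sum_{k >= 0} m(I_k) = sum_{k >= 0} a * r^k,
  with a = 1/5 and r = 1/6.
Since 0 < r = 1/6 < 1, the geometric series converges:
  sum_{k >= 0} a * r^k = a / (1 - r).
  = 1/5 / (1 - 1/6)
  = 1/5 / (5/6)
  = 6/25.

6/25


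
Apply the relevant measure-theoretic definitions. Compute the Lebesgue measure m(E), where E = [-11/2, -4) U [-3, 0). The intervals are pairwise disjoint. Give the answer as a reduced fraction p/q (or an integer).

For pairwise disjoint intervals, m(union_i I_i) = sum_i m(I_i),
and m is invariant under swapping open/closed endpoints (single points have measure 0).
So m(E) = sum_i (b_i - a_i).
  I_1 has length -4 - (-11/2) = 3/2.
  I_2 has length 0 - (-3) = 3.
Summing:
  m(E) = 3/2 + 3 = 9/2.

9/2


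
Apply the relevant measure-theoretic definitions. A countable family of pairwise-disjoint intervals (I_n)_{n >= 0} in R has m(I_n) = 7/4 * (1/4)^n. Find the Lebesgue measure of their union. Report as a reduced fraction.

By countable additivity of the Lebesgue measure on pairwise disjoint measurable sets,
  m(union_{n >= 0} I_n) = sum_{n >= 0} m(I_n) = sum_{n >= 0} a * r^n,
  with a = 7/4 and r = 1/4.
Since 0 < r = 1/4 < 1, the geometric series converges:
  sum_{n >= 0} a * r^n = a / (1 - r).
  = 7/4 / (1 - 1/4)
  = 7/4 / (3/4)
  = 7/3.

7/3


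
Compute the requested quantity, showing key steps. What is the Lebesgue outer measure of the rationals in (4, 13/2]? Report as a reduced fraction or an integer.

The set Q cap (4, 13/2] is countable (a subset of the countable set Q). Lebesgue outer measure of any countable set is 0: each singleton {q} has m*({q}) = 0, and by countable subadditivity m*(union_k {q_k}) <= sum_k m*({q_k}) = sum_k 0 = 0. The reverse inequality m*(E) >= 0 is automatic. So m*(Q cap (4, 13/2]) = 0.

0


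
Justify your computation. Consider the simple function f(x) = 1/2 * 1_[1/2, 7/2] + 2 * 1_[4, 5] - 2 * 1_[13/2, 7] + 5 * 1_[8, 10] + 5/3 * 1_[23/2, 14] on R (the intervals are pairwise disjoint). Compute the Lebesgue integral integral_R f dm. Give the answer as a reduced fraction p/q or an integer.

For a simple function f = sum_i c_i * 1_{A_i} with disjoint A_i,
  integral f dm = sum_i c_i * m(A_i).
Lengths of the A_i:
  m(A_1) = 7/2 - 1/2 = 3.
  m(A_2) = 5 - 4 = 1.
  m(A_3) = 7 - 13/2 = 1/2.
  m(A_4) = 10 - 8 = 2.
  m(A_5) = 14 - 23/2 = 5/2.
Contributions c_i * m(A_i):
  (1/2) * (3) = 3/2.
  (2) * (1) = 2.
  (-2) * (1/2) = -1.
  (5) * (2) = 10.
  (5/3) * (5/2) = 25/6.
Total: 3/2 + 2 - 1 + 10 + 25/6 = 50/3.

50/3


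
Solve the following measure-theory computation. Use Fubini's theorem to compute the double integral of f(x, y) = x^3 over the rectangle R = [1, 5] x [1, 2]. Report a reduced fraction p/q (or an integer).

f(x, y) is a tensor product of a function of x and a function of y, and both factors are bounded continuous (hence Lebesgue integrable) on the rectangle, so Fubini's theorem applies:
  integral_R f d(m x m) = (integral_a1^b1 x^3 dx) * (integral_a2^b2 1 dy).
Inner integral in x: integral_{1}^{5} x^3 dx = (5^4 - 1^4)/4
  = 156.
Inner integral in y: integral_{1}^{2} 1 dy = (2^1 - 1^1)/1
  = 1.
Product: (156) * (1) = 156.

156


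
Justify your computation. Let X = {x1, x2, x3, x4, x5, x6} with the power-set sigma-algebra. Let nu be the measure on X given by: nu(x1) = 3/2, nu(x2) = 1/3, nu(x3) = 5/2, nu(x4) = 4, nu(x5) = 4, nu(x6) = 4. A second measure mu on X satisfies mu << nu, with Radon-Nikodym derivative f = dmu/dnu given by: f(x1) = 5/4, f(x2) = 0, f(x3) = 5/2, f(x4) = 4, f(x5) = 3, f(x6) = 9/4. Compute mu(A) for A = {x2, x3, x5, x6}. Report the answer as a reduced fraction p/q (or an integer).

By the defining property of the Radon-Nikodym derivative, for every measurable set A,
  mu(A) = integral_A f dnu.
Since nu is a discrete measure concentrated on the atoms of X, the integral over A reduces to the sum
  mu(A) = sum_{x in A} f(x) * nu({x}).
Computing each term:
  x2: f(x2) * nu(x2) = 0 * 1/3 = 0.
  x3: f(x3) * nu(x3) = 5/2 * 5/2 = 25/4.
  x5: f(x5) * nu(x5) = 3 * 4 = 12.
  x6: f(x6) * nu(x6) = 9/4 * 4 = 9.
Summing: mu(A) = 0 + 25/4 + 12 + 9 = 109/4.

109/4


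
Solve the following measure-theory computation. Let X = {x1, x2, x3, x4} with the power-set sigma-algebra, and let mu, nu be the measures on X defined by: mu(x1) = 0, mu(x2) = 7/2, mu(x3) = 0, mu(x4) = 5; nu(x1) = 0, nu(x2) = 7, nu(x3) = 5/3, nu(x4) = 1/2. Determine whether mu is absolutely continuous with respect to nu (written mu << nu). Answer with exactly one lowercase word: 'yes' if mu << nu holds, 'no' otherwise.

mu << nu means: every nu-null measurable set is also mu-null; equivalently, for every atom x, if nu({x}) = 0 then mu({x}) = 0.
Checking each atom:
  x1: nu = 0, mu = 0 -> consistent with mu << nu.
  x2: nu = 7 > 0 -> no constraint.
  x3: nu = 5/3 > 0 -> no constraint.
  x4: nu = 1/2 > 0 -> no constraint.
No atom violates the condition. Therefore mu << nu.

yes


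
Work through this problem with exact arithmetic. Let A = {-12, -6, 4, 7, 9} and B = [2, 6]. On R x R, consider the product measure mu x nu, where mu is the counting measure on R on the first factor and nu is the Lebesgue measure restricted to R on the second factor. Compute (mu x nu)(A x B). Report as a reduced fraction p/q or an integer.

For a measurable rectangle A x B, the product measure satisfies
  (mu x nu)(A x B) = mu(A) * nu(B).
  mu(A) = 5.
  nu(B) = 4.
  (mu x nu)(A x B) = 5 * 4 = 20.

20


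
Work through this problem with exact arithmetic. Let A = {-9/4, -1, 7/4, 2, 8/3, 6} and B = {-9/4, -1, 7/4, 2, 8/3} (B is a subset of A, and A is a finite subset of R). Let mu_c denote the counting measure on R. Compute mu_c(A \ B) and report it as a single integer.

Counting measure assigns mu_c(E) = |E| (number of elements) when E is finite. For B subset A, A \ B is the set of elements of A not in B, so |A \ B| = |A| - |B|.
|A| = 6, |B| = 5, so mu_c(A \ B) = 6 - 5 = 1.

1


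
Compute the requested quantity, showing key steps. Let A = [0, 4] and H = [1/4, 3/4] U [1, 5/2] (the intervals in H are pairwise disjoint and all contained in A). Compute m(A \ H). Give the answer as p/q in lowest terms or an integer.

The ambient interval has length m(A) = 4 - 0 = 4.
Since the holes are disjoint and sit inside A, by finite additivity
  m(H) = sum_i (b_i - a_i), and m(A \ H) = m(A) - m(H).
Computing the hole measures:
  m(H_1) = 3/4 - 1/4 = 1/2.
  m(H_2) = 5/2 - 1 = 3/2.
Summed: m(H) = 1/2 + 3/2 = 2.
So m(A \ H) = 4 - 2 = 2.

2


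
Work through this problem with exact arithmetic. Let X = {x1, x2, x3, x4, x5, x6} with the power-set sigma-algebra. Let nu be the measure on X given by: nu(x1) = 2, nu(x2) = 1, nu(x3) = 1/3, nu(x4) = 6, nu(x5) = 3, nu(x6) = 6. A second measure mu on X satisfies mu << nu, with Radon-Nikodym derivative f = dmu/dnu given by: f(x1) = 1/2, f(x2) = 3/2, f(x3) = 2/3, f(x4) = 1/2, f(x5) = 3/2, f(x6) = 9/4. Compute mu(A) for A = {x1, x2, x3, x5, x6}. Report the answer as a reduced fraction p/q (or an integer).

By the defining property of the Radon-Nikodym derivative, for every measurable set A,
  mu(A) = integral_A f dnu.
Since nu is a discrete measure concentrated on the atoms of X, the integral over A reduces to the sum
  mu(A) = sum_{x in A} f(x) * nu({x}).
Computing each term:
  x1: f(x1) * nu(x1) = 1/2 * 2 = 1.
  x2: f(x2) * nu(x2) = 3/2 * 1 = 3/2.
  x3: f(x3) * nu(x3) = 2/3 * 1/3 = 2/9.
  x5: f(x5) * nu(x5) = 3/2 * 3 = 9/2.
  x6: f(x6) * nu(x6) = 9/4 * 6 = 27/2.
Summing: mu(A) = 1 + 3/2 + 2/9 + 9/2 + 27/2 = 373/18.

373/18


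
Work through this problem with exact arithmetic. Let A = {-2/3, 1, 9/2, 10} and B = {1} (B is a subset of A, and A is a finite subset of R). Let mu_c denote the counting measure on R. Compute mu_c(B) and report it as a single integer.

Counting measure assigns mu_c(E) = |E| (number of elements) when E is finite.
B has 1 element(s), so mu_c(B) = 1.

1


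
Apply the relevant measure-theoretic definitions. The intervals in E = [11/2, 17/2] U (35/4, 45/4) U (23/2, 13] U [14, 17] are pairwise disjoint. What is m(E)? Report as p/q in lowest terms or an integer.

For pairwise disjoint intervals, m(union_i I_i) = sum_i m(I_i),
and m is invariant under swapping open/closed endpoints (single points have measure 0).
So m(E) = sum_i (b_i - a_i).
  I_1 has length 17/2 - 11/2 = 3.
  I_2 has length 45/4 - 35/4 = 5/2.
  I_3 has length 13 - 23/2 = 3/2.
  I_4 has length 17 - 14 = 3.
Summing:
  m(E) = 3 + 5/2 + 3/2 + 3 = 10.

10


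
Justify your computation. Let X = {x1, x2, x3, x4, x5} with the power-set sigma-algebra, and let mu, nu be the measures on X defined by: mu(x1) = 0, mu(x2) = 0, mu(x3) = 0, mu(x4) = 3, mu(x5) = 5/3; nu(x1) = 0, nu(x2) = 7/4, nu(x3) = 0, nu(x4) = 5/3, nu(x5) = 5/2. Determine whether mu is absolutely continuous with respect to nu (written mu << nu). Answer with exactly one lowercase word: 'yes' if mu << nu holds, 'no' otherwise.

mu << nu means: every nu-null measurable set is also mu-null; equivalently, for every atom x, if nu({x}) = 0 then mu({x}) = 0.
Checking each atom:
  x1: nu = 0, mu = 0 -> consistent with mu << nu.
  x2: nu = 7/4 > 0 -> no constraint.
  x3: nu = 0, mu = 0 -> consistent with mu << nu.
  x4: nu = 5/3 > 0 -> no constraint.
  x5: nu = 5/2 > 0 -> no constraint.
No atom violates the condition. Therefore mu << nu.

yes


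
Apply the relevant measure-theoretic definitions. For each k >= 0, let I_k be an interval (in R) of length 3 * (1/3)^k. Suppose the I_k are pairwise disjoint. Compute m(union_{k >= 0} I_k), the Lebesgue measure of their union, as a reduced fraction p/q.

By countable additivity of the Lebesgue measure on pairwise disjoint measurable sets,
  m(union_{k >= 0} I_k) = sum_{k >= 0} m(I_k) = sum_{k >= 0} a * r^k,
  with a = 3 and r = 1/3.
Since 0 < r = 1/3 < 1, the geometric series converges:
  sum_{k >= 0} a * r^k = a / (1 - r).
  = 3 / (1 - 1/3)
  = 3 / (2/3)
  = 9/2.

9/2


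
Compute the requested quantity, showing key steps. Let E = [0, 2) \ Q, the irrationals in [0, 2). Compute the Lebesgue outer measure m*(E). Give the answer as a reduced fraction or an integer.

The interval I = [0, 2) has m(I) = 2 - 0 = 2 (endpoints are measure-zero, so open/closed/half-open agree). Write I = (I cap Q) u (I \ Q). The rationals in I are countable, so m*(I cap Q) = 0 (cover each rational by intervals whose total length is arbitrarily small). By countable subadditivity m*(I) <= m*(I cap Q) + m*(I \ Q), hence m*(I \ Q) >= m(I) = 2. The reverse inequality m*(I \ Q) <= m*(I) = 2 is trivial since (I \ Q) is a subset of I. Therefore m*(I \ Q) = 2.

2


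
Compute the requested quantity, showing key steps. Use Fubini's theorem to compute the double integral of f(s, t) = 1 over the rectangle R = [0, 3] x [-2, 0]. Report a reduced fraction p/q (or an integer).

f(s, t) is a tensor product of a function of s and a function of t, and both factors are bounded continuous (hence Lebesgue integrable) on the rectangle, so Fubini's theorem applies:
  integral_R f d(m x m) = (integral_a1^b1 1 ds) * (integral_a2^b2 1 dt).
Inner integral in s: integral_{0}^{3} 1 ds = (3^1 - 0^1)/1
  = 3.
Inner integral in t: integral_{-2}^{0} 1 dt = (0^1 - (-2)^1)/1
  = 2.
Product: (3) * (2) = 6.

6


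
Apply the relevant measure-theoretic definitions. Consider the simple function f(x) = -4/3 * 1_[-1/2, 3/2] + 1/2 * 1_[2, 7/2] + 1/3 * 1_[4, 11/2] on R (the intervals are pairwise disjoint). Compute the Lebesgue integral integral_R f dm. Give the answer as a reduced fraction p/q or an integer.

For a simple function f = sum_i c_i * 1_{A_i} with disjoint A_i,
  integral f dm = sum_i c_i * m(A_i).
Lengths of the A_i:
  m(A_1) = 3/2 - (-1/2) = 2.
  m(A_2) = 7/2 - 2 = 3/2.
  m(A_3) = 11/2 - 4 = 3/2.
Contributions c_i * m(A_i):
  (-4/3) * (2) = -8/3.
  (1/2) * (3/2) = 3/4.
  (1/3) * (3/2) = 1/2.
Total: -8/3 + 3/4 + 1/2 = -17/12.

-17/12


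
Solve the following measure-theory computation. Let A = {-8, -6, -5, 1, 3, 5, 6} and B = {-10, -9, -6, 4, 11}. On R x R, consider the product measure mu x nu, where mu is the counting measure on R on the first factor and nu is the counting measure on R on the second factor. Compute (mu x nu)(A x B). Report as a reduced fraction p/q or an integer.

For a measurable rectangle A x B, the product measure satisfies
  (mu x nu)(A x B) = mu(A) * nu(B).
  mu(A) = 7.
  nu(B) = 5.
  (mu x nu)(A x B) = 7 * 5 = 35.

35


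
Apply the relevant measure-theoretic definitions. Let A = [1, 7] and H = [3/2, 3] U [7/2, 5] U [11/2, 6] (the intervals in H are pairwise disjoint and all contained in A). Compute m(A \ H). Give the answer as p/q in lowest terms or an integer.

The ambient interval has length m(A) = 7 - 1 = 6.
Since the holes are disjoint and sit inside A, by finite additivity
  m(H) = sum_i (b_i - a_i), and m(A \ H) = m(A) - m(H).
Computing the hole measures:
  m(H_1) = 3 - 3/2 = 3/2.
  m(H_2) = 5 - 7/2 = 3/2.
  m(H_3) = 6 - 11/2 = 1/2.
Summed: m(H) = 3/2 + 3/2 + 1/2 = 7/2.
So m(A \ H) = 6 - 7/2 = 5/2.

5/2


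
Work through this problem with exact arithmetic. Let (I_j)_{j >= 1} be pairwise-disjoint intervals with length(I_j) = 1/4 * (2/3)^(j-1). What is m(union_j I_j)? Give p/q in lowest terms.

By countable additivity of the Lebesgue measure on pairwise disjoint measurable sets,
  m(union_{j >= 1} I_j) = sum_{j >= 1} m(I_j) = sum_{j >= 1} a * r^(j-1),
  with a = 1/4 and r = 2/3.
Since 0 < r = 2/3 < 1, the geometric series converges:
  sum_{j >= 1} a * r^(j-1) = a / (1 - r).
  = 1/4 / (1 - 2/3)
  = 1/4 / (1/3)
  = 3/4.

3/4


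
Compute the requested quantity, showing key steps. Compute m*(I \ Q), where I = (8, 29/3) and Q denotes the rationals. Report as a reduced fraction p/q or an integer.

The interval I = (8, 29/3) has m(I) = 29/3 - 8 = 5/3 (endpoints are measure-zero, so open/closed/half-open agree). Write I = (I cap Q) u (I \ Q). The rationals in I are countable, so m*(I cap Q) = 0 (cover each rational by intervals whose total length is arbitrarily small). By countable subadditivity m*(I) <= m*(I cap Q) + m*(I \ Q), hence m*(I \ Q) >= m(I) = 5/3. The reverse inequality m*(I \ Q) <= m*(I) = 5/3 is trivial since (I \ Q) is a subset of I. Therefore m*(I \ Q) = 5/3.

5/3


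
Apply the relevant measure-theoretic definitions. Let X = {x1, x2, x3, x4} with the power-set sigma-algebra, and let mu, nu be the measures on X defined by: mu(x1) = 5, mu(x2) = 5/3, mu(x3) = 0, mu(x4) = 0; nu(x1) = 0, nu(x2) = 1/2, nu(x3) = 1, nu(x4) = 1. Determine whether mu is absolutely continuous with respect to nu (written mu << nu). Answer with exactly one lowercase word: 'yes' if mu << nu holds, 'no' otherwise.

mu << nu means: every nu-null measurable set is also mu-null; equivalently, for every atom x, if nu({x}) = 0 then mu({x}) = 0.
Checking each atom:
  x1: nu = 0, mu = 5 > 0 -> violates mu << nu.
  x2: nu = 1/2 > 0 -> no constraint.
  x3: nu = 1 > 0 -> no constraint.
  x4: nu = 1 > 0 -> no constraint.
The atom(s) x1 violate the condition (nu = 0 but mu > 0). Therefore mu is NOT absolutely continuous w.r.t. nu.

no


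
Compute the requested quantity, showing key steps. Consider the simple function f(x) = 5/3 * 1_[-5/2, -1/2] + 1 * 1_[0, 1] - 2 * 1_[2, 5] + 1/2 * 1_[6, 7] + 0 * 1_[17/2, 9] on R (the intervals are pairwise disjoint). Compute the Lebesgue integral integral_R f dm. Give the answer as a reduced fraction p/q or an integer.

For a simple function f = sum_i c_i * 1_{A_i} with disjoint A_i,
  integral f dm = sum_i c_i * m(A_i).
Lengths of the A_i:
  m(A_1) = -1/2 - (-5/2) = 2.
  m(A_2) = 1 - 0 = 1.
  m(A_3) = 5 - 2 = 3.
  m(A_4) = 7 - 6 = 1.
  m(A_5) = 9 - 17/2 = 1/2.
Contributions c_i * m(A_i):
  (5/3) * (2) = 10/3.
  (1) * (1) = 1.
  (-2) * (3) = -6.
  (1/2) * (1) = 1/2.
  (0) * (1/2) = 0.
Total: 10/3 + 1 - 6 + 1/2 + 0 = -7/6.

-7/6


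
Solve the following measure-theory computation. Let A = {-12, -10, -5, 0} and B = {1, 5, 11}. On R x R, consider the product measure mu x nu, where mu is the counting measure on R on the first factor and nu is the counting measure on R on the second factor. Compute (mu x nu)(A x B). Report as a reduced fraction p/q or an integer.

For a measurable rectangle A x B, the product measure satisfies
  (mu x nu)(A x B) = mu(A) * nu(B).
  mu(A) = 4.
  nu(B) = 3.
  (mu x nu)(A x B) = 4 * 3 = 12.

12


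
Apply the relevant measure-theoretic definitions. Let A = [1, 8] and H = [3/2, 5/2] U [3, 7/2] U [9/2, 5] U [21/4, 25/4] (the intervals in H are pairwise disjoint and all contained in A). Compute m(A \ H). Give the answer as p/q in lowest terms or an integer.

The ambient interval has length m(A) = 8 - 1 = 7.
Since the holes are disjoint and sit inside A, by finite additivity
  m(H) = sum_i (b_i - a_i), and m(A \ H) = m(A) - m(H).
Computing the hole measures:
  m(H_1) = 5/2 - 3/2 = 1.
  m(H_2) = 7/2 - 3 = 1/2.
  m(H_3) = 5 - 9/2 = 1/2.
  m(H_4) = 25/4 - 21/4 = 1.
Summed: m(H) = 1 + 1/2 + 1/2 + 1 = 3.
So m(A \ H) = 7 - 3 = 4.

4


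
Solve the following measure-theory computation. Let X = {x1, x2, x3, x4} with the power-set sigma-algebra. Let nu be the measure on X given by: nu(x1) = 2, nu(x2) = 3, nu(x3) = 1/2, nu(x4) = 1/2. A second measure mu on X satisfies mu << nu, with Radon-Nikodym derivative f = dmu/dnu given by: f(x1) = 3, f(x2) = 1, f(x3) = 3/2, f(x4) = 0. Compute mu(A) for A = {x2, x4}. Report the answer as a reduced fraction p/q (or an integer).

By the defining property of the Radon-Nikodym derivative, for every measurable set A,
  mu(A) = integral_A f dnu.
Since nu is a discrete measure concentrated on the atoms of X, the integral over A reduces to the sum
  mu(A) = sum_{x in A} f(x) * nu({x}).
Computing each term:
  x2: f(x2) * nu(x2) = 1 * 3 = 3.
  x4: f(x4) * nu(x4) = 0 * 1/2 = 0.
Summing: mu(A) = 3 + 0 = 3.

3


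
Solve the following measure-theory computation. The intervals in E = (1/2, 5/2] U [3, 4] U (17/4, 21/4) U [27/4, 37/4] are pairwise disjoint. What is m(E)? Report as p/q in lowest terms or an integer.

For pairwise disjoint intervals, m(union_i I_i) = sum_i m(I_i),
and m is invariant under swapping open/closed endpoints (single points have measure 0).
So m(E) = sum_i (b_i - a_i).
  I_1 has length 5/2 - 1/2 = 2.
  I_2 has length 4 - 3 = 1.
  I_3 has length 21/4 - 17/4 = 1.
  I_4 has length 37/4 - 27/4 = 5/2.
Summing:
  m(E) = 2 + 1 + 1 + 5/2 = 13/2.

13/2


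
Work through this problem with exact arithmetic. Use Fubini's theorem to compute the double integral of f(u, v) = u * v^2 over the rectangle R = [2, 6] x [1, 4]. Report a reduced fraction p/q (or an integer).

f(u, v) is a tensor product of a function of u and a function of v, and both factors are bounded continuous (hence Lebesgue integrable) on the rectangle, so Fubini's theorem applies:
  integral_R f d(m x m) = (integral_a1^b1 u du) * (integral_a2^b2 v^2 dv).
Inner integral in u: integral_{2}^{6} u du = (6^2 - 2^2)/2
  = 16.
Inner integral in v: integral_{1}^{4} v^2 dv = (4^3 - 1^3)/3
  = 21.
Product: (16) * (21) = 336.

336


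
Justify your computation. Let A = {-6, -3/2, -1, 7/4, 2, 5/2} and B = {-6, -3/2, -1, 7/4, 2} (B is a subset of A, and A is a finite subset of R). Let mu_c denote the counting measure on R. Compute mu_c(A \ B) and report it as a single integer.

Counting measure assigns mu_c(E) = |E| (number of elements) when E is finite. For B subset A, A \ B is the set of elements of A not in B, so |A \ B| = |A| - |B|.
|A| = 6, |B| = 5, so mu_c(A \ B) = 6 - 5 = 1.

1


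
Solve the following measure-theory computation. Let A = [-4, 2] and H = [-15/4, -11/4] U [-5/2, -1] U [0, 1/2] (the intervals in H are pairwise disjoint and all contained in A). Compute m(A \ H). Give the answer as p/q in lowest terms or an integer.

The ambient interval has length m(A) = 2 - (-4) = 6.
Since the holes are disjoint and sit inside A, by finite additivity
  m(H) = sum_i (b_i - a_i), and m(A \ H) = m(A) - m(H).
Computing the hole measures:
  m(H_1) = -11/4 - (-15/4) = 1.
  m(H_2) = -1 - (-5/2) = 3/2.
  m(H_3) = 1/2 - 0 = 1/2.
Summed: m(H) = 1 + 3/2 + 1/2 = 3.
So m(A \ H) = 6 - 3 = 3.

3


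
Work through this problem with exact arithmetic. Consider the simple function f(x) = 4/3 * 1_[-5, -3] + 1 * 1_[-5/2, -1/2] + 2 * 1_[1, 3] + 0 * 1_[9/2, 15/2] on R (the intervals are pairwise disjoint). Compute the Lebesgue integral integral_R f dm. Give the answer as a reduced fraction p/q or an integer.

For a simple function f = sum_i c_i * 1_{A_i} with disjoint A_i,
  integral f dm = sum_i c_i * m(A_i).
Lengths of the A_i:
  m(A_1) = -3 - (-5) = 2.
  m(A_2) = -1/2 - (-5/2) = 2.
  m(A_3) = 3 - 1 = 2.
  m(A_4) = 15/2 - 9/2 = 3.
Contributions c_i * m(A_i):
  (4/3) * (2) = 8/3.
  (1) * (2) = 2.
  (2) * (2) = 4.
  (0) * (3) = 0.
Total: 8/3 + 2 + 4 + 0 = 26/3.

26/3


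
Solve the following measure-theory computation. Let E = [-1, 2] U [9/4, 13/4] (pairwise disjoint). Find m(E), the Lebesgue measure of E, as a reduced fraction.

For pairwise disjoint intervals, m(union_i I_i) = sum_i m(I_i),
and m is invariant under swapping open/closed endpoints (single points have measure 0).
So m(E) = sum_i (b_i - a_i).
  I_1 has length 2 - (-1) = 3.
  I_2 has length 13/4 - 9/4 = 1.
Summing:
  m(E) = 3 + 1 = 4.

4


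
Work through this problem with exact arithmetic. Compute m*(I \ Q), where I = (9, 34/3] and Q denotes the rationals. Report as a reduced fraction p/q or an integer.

The interval I = (9, 34/3] has m(I) = 34/3 - 9 = 7/3 (endpoints are measure-zero, so open/closed/half-open agree). Write I = (I cap Q) u (I \ Q). The rationals in I are countable, so m*(I cap Q) = 0 (cover each rational by intervals whose total length is arbitrarily small). By countable subadditivity m*(I) <= m*(I cap Q) + m*(I \ Q), hence m*(I \ Q) >= m(I) = 7/3. The reverse inequality m*(I \ Q) <= m*(I) = 7/3 is trivial since (I \ Q) is a subset of I. Therefore m*(I \ Q) = 7/3.

7/3


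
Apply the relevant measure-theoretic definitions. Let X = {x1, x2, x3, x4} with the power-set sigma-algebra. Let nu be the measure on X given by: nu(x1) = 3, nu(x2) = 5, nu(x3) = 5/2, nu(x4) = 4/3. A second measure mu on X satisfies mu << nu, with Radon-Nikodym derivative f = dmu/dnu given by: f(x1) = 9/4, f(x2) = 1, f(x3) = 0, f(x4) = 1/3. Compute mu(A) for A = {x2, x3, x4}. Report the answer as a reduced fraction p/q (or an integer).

By the defining property of the Radon-Nikodym derivative, for every measurable set A,
  mu(A) = integral_A f dnu.
Since nu is a discrete measure concentrated on the atoms of X, the integral over A reduces to the sum
  mu(A) = sum_{x in A} f(x) * nu({x}).
Computing each term:
  x2: f(x2) * nu(x2) = 1 * 5 = 5.
  x3: f(x3) * nu(x3) = 0 * 5/2 = 0.
  x4: f(x4) * nu(x4) = 1/3 * 4/3 = 4/9.
Summing: mu(A) = 5 + 0 + 4/9 = 49/9.

49/9


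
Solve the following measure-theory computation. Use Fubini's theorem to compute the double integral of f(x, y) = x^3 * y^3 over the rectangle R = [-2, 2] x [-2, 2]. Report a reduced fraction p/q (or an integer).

f(x, y) is a tensor product of a function of x and a function of y, and both factors are bounded continuous (hence Lebesgue integrable) on the rectangle, so Fubini's theorem applies:
  integral_R f d(m x m) = (integral_a1^b1 x^3 dx) * (integral_a2^b2 y^3 dy).
Inner integral in x: integral_{-2}^{2} x^3 dx = (2^4 - (-2)^4)/4
  = 0.
Inner integral in y: integral_{-2}^{2} y^3 dy = (2^4 - (-2)^4)/4
  = 0.
Product: (0) * (0) = 0.

0


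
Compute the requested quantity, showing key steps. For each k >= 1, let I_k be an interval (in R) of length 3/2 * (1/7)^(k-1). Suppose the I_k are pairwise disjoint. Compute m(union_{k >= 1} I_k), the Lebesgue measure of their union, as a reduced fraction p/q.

By countable additivity of the Lebesgue measure on pairwise disjoint measurable sets,
  m(union_{k >= 1} I_k) = sum_{k >= 1} m(I_k) = sum_{k >= 1} a * r^(k-1),
  with a = 3/2 and r = 1/7.
Since 0 < r = 1/7 < 1, the geometric series converges:
  sum_{k >= 1} a * r^(k-1) = a / (1 - r).
  = 3/2 / (1 - 1/7)
  = 3/2 / (6/7)
  = 7/4.

7/4


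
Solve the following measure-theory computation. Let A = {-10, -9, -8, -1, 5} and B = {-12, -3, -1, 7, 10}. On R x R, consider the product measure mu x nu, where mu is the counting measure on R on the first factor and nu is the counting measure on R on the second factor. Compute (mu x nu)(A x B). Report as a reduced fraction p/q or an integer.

For a measurable rectangle A x B, the product measure satisfies
  (mu x nu)(A x B) = mu(A) * nu(B).
  mu(A) = 5.
  nu(B) = 5.
  (mu x nu)(A x B) = 5 * 5 = 25.

25


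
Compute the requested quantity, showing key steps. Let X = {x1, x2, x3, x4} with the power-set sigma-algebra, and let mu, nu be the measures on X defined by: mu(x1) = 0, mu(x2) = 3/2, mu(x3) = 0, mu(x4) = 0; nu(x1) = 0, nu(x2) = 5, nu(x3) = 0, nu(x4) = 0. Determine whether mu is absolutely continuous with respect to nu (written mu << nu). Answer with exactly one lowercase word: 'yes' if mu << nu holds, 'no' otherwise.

mu << nu means: every nu-null measurable set is also mu-null; equivalently, for every atom x, if nu({x}) = 0 then mu({x}) = 0.
Checking each atom:
  x1: nu = 0, mu = 0 -> consistent with mu << nu.
  x2: nu = 5 > 0 -> no constraint.
  x3: nu = 0, mu = 0 -> consistent with mu << nu.
  x4: nu = 0, mu = 0 -> consistent with mu << nu.
No atom violates the condition. Therefore mu << nu.

yes


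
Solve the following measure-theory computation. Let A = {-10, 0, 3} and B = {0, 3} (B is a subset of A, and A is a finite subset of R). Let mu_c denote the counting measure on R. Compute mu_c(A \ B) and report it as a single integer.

Counting measure assigns mu_c(E) = |E| (number of elements) when E is finite. For B subset A, A \ B is the set of elements of A not in B, so |A \ B| = |A| - |B|.
|A| = 3, |B| = 2, so mu_c(A \ B) = 3 - 2 = 1.

1


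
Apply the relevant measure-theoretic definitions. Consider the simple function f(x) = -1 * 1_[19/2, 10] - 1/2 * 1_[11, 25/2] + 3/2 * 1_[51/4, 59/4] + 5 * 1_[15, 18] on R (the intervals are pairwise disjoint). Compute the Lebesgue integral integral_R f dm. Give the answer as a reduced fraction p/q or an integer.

For a simple function f = sum_i c_i * 1_{A_i} with disjoint A_i,
  integral f dm = sum_i c_i * m(A_i).
Lengths of the A_i:
  m(A_1) = 10 - 19/2 = 1/2.
  m(A_2) = 25/2 - 11 = 3/2.
  m(A_3) = 59/4 - 51/4 = 2.
  m(A_4) = 18 - 15 = 3.
Contributions c_i * m(A_i):
  (-1) * (1/2) = -1/2.
  (-1/2) * (3/2) = -3/4.
  (3/2) * (2) = 3.
  (5) * (3) = 15.
Total: -1/2 - 3/4 + 3 + 15 = 67/4.

67/4


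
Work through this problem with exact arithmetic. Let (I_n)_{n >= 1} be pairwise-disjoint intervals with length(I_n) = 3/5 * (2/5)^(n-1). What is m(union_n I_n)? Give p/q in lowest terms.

By countable additivity of the Lebesgue measure on pairwise disjoint measurable sets,
  m(union_{n >= 1} I_n) = sum_{n >= 1} m(I_n) = sum_{n >= 1} a * r^(n-1),
  with a = 3/5 and r = 2/5.
Since 0 < r = 2/5 < 1, the geometric series converges:
  sum_{n >= 1} a * r^(n-1) = a / (1 - r).
  = 3/5 / (1 - 2/5)
  = 3/5 / (3/5)
  = 1.

1


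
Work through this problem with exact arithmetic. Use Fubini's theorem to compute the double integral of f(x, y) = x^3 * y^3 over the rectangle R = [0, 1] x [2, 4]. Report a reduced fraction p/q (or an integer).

f(x, y) is a tensor product of a function of x and a function of y, and both factors are bounded continuous (hence Lebesgue integrable) on the rectangle, so Fubini's theorem applies:
  integral_R f d(m x m) = (integral_a1^b1 x^3 dx) * (integral_a2^b2 y^3 dy).
Inner integral in x: integral_{0}^{1} x^3 dx = (1^4 - 0^4)/4
  = 1/4.
Inner integral in y: integral_{2}^{4} y^3 dy = (4^4 - 2^4)/4
  = 60.
Product: (1/4) * (60) = 15.

15


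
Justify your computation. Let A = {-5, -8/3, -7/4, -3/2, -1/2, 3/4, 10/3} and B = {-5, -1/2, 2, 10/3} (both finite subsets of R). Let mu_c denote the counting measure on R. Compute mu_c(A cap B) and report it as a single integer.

Counting measure on a finite set equals cardinality. mu_c(A cap B) = |A cap B| (elements appearing in both).
Enumerating the elements of A that also lie in B gives 3 element(s).
So mu_c(A cap B) = 3.

3


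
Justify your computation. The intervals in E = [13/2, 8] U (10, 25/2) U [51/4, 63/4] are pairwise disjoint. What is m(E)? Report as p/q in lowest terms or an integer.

For pairwise disjoint intervals, m(union_i I_i) = sum_i m(I_i),
and m is invariant under swapping open/closed endpoints (single points have measure 0).
So m(E) = sum_i (b_i - a_i).
  I_1 has length 8 - 13/2 = 3/2.
  I_2 has length 25/2 - 10 = 5/2.
  I_3 has length 63/4 - 51/4 = 3.
Summing:
  m(E) = 3/2 + 5/2 + 3 = 7.

7


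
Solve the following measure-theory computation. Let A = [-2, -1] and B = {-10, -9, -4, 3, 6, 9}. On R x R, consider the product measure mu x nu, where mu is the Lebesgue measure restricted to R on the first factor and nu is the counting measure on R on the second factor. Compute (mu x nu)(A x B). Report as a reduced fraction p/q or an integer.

For a measurable rectangle A x B, the product measure satisfies
  (mu x nu)(A x B) = mu(A) * nu(B).
  mu(A) = 1.
  nu(B) = 6.
  (mu x nu)(A x B) = 1 * 6 = 6.

6
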